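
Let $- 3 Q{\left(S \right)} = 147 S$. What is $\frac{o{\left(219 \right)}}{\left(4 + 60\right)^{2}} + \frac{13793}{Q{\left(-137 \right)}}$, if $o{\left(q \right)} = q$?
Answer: $\frac{57966275}{27496448} \approx 2.1081$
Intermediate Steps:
$Q{\left(S \right)} = - 49 S$ ($Q{\left(S \right)} = - \frac{147 S}{3} = - 49 S$)
$\frac{o{\left(219 \right)}}{\left(4 + 60\right)^{2}} + \frac{13793}{Q{\left(-137 \right)}} = \frac{219}{\left(4 + 60\right)^{2}} + \frac{13793}{\left(-49\right) \left(-137\right)} = \frac{219}{64^{2}} + \frac{13793}{6713} = \frac{219}{4096} + 13793 \cdot \frac{1}{6713} = 219 \cdot \frac{1}{4096} + \frac{13793}{6713} = \frac{219}{4096} + \frac{13793}{6713} = \frac{57966275}{27496448}$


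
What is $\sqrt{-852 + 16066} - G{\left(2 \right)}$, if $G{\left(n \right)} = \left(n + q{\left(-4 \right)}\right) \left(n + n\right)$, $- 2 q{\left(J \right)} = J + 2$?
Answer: $-12 + \sqrt{15214} \approx 111.35$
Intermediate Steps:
$q{\left(J \right)} = -1 - \frac{J}{2}$ ($q{\left(J \right)} = - \frac{J + 2}{2} = - \frac{2 + J}{2} = -1 - \frac{J}{2}$)
$G{\left(n \right)} = 2 n \left(1 + n\right)$ ($G{\left(n \right)} = \left(n - -1\right) \left(n + n\right) = \left(n + \left(-1 + 2\right)\right) 2 n = \left(n + 1\right) 2 n = \left(1 + n\right) 2 n = 2 n \left(1 + n\right)$)
$\sqrt{-852 + 16066} - G{\left(2 \right)} = \sqrt{-852 + 16066} - 2 \cdot 2 \left(1 + 2\right) = \sqrt{15214} - 2 \cdot 2 \cdot 3 = \sqrt{15214} - 12 = -12 + \sqrt{15214}$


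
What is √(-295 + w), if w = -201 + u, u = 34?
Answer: I*√462 ≈ 21.494*I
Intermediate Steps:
w = -167 (w = -201 + 34 = -167)
√(-295 + w) = √(-295 - 167) = √(-462) = I*√462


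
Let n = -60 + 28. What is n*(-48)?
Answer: 1536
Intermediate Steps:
n = -32
n*(-48) = -32*(-48) = 1536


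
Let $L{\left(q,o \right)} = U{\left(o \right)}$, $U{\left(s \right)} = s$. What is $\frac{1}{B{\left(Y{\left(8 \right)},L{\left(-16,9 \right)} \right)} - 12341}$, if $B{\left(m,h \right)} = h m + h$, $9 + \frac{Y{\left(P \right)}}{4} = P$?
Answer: $- \frac{1}{12368} \approx -8.0854 \cdot 10^{-5}$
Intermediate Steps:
$Y{\left(P \right)} = -36 + 4 P$
$L{\left(q,o \right)} = o$
$B{\left(m,h \right)} = h + h m$
$\frac{1}{B{\left(Y{\left(8 \right)},L{\left(-16,9 \right)} \right)} - 12341} = \frac{1}{9 \left(1 + \left(-36 + 4 \cdot 8\right)\right) - 12341} = \frac{1}{9 \left(1 + \left(-36 + 32\right)\right) - 12341} = \frac{1}{9 \left(1 - 4\right) - 12341} = \frac{1}{9 \left(-3\right) - 12341} = \frac{1}{-27 - 12341} = \frac{1}{-12368} = - \frac{1}{12368}$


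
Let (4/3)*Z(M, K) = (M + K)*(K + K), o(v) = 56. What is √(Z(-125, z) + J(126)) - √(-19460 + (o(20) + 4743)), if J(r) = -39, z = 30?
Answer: I*(√4314 - 9*√181) ≈ -55.402*I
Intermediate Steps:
Z(M, K) = 3*K*(K + M)/2 (Z(M, K) = 3*((M + K)*(K + K))/4 = 3*((K + M)*(2*K))/4 = 3*(2*K*(K + M))/4 = 3*K*(K + M)/2)
√(Z(-125, z) + J(126)) - √(-19460 + (o(20) + 4743)) = √((3/2)*30*(30 - 125) - 39) - √(-19460 + (56 + 4743)) = √((3/2)*30*(-95) - 39) - √(-19460 + 4799) = √(-4275 - 39) - √(-14661) = √(-4314) - 9*I*√181 = I*√4314 - 9*I*√181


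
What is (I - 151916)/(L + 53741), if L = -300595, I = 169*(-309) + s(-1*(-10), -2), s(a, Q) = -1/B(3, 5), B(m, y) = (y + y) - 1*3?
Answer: 714480/863989 ≈ 0.82695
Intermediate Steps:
B(m, y) = -3 + 2*y (B(m, y) = 2*y - 3 = -3 + 2*y)
s(a, Q) = -1/7 (s(a, Q) = -1/(-3 + 2*5) = -1/(-3 + 10) = -1/7)
I = -365548/7 (I = 169*(-309) - 1/7 = -52221 - 1/7 = -365548/7 ≈ -52221.)
(I - 151916)/(L + 53741) = (-365548/7 - 151916)/(-300595 + 53741) = -1428960/7/(-246854) = -1428960/7*(-1/246854) = 714480/863989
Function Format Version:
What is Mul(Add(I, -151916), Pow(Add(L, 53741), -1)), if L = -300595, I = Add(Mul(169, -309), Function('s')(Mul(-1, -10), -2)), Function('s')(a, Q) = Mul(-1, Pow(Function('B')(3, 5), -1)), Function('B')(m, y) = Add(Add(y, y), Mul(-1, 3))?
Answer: Rational(714480, 863989) ≈ 0.82695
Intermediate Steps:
Function('B')(m, y) = Add(-3, Mul(2, y)) (Function('B')(m, y) = Add(Mul(2, y), -3) = Add(-3, Mul(2, y)))
Function('s')(a, Q) = Rational(-1, 7) (Function('s')(a, Q) = Mul(-1, Pow(Add(-3, Mul(2, 5)), -1)) = Mul(-1, Pow(Add(-3, 10), -1)) = Mul(-1, Pow(7, -1)) = Mul(-1, Rational(1, 7)) = Rational(-1, 7))
I = Rational(-365548, 7) (I = Add(Mul(169, -309), Rational(-1, 7)) = Add(-52221, Rational(-1, 7)) = Rational(-365548, 7) ≈ -52221.)
Mul(Add(I, -151916), Pow(Add(L, 53741), -1)) = Mul(Add(Rational(-365548, 7), -151916), Pow(Add(-300595, 53741), -1)) = Mul(Rational(-1428960, 7), Pow(-246854, -1)) = Mul(Rational(-1428960, 7), Rational(-1, 246854)) = Rational(714480, 863989)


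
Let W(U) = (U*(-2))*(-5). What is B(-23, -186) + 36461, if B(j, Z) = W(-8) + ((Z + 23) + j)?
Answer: 36195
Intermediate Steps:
W(U) = 10*U (W(U) = -2*U*(-5) = 10*U)
B(j, Z) = -57 + Z + j (B(j, Z) = 10*(-8) + ((Z + 23) + j) = -80 + ((23 + Z) + j) = -80 + (23 + Z + j) = -57 + Z + j)
B(-23, -186) + 36461 = (-57 - 186 - 23) + 36461 = -266 + 36461 = 36195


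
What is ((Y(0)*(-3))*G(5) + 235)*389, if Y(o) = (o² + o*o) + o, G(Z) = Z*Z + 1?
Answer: 91415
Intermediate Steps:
G(Z) = 1 + Z² (G(Z) = Z² + 1 = 1 + Z²)
Y(o) = o + 2*o² (Y(o) = (o² + o²) + o = 2*o² + o = o + 2*o²)
((Y(0)*(-3))*G(5) + 235)*389 = (((0*(1 + 2*0))*(-3))*(1 + 5²) + 235)*389 = (((0*(1 + 0))*(-3))*(1 + 25) + 235)*389 = (((0*1)*(-3))*26 + 235)*389 = ((0*(-3))*26 + 235)*389 = (0*26 + 235)*389 = (0 + 235)*389 = 235*389 = 91415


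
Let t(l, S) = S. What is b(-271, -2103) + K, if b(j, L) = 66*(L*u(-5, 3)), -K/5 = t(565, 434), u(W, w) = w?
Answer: -418564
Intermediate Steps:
K = -2170 (K = -5*434 = -2170)
b(j, L) = 198*L (b(j, L) = 66*(L*3) = 66*(3*L) = 198*L)
b(-271, -2103) + K = 198*(-2103) - 2170 = -416394 - 2170 = -418564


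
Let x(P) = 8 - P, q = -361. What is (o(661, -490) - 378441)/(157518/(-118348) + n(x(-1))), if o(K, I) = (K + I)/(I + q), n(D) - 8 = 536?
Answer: -19057191560388/27327224347 ≈ -697.37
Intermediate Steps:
n(D) = 544 (n(D) = 8 + 536 = 544)
o(K, I) = (I + K)/(-361 + I) (o(K, I) = (K + I)/(I - 361) = (I + K)/(-361 + I))
(o(661, -490) - 378441)/(157518/(-118348) + n(x(-1))) = ((-490 + 661)/(-361 - 490) - 378441)/(157518/(-118348) + 544) = (171/(-851) - 378441)/(157518*(-1/118348) + 544) = (-1/851*171 - 378441)/(-78759/59174 + 544) = (-171/851 - 378441)/(32111897/59174) = -322053462/851*59174/32111897 = -19057191560388/27327224347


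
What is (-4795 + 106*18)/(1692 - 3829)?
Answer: 2887/2137 ≈ 1.3510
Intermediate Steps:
(-4795 + 106*18)/(1692 - 3829) = (-4795 + 1908)/(-2137) = -2887*(-1/2137) = 2887/2137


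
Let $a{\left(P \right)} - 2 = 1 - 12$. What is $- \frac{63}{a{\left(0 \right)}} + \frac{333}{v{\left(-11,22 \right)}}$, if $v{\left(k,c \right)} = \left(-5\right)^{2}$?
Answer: $\frac{508}{25} \approx 20.32$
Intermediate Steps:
$a{\left(P \right)} = -9$ ($a{\left(P \right)} = 2 + \left(1 - 12\right) = 2 - 11 = -9$)
$v{\left(k,c \right)} = 25$
$- \frac{63}{a{\left(0 \right)}} + \frac{333}{v{\left(-11,22 \right)}} = - \frac{63}{-9} + \frac{333}{25} = \left(-63\right) \left(- \frac{1}{9}\right) + 333 \cdot \frac{1}{25} = 7 + \frac{333}{25} = \frac{508}{25}$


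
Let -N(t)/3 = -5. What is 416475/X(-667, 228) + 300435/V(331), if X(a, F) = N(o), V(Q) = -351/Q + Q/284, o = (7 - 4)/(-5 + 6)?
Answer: 28516326645/9877 ≈ 2.8871e+6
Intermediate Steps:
o = 3 (o = 3/1 = 3*1 = 3)
N(t) = 15 (N(t) = -3*(-5) = 15)
V(Q) = -351/Q + Q/284 (V(Q) = -351/Q + Q*(1/284) = -351/Q + Q/284)
X(a, F) = 15
416475/X(-667, 228) + 300435/V(331) = 416475/15 + 300435/(-351/331 + (1/284)*331) = 416475*(1/15) + 300435/(-351*1/331 + 331/284) = 27765 + 300435/(-351/331 + 331/284) = 27765 + 300435/(9877/94004) = 27765 + 300435*(94004/9877) = 27765 + 28242091740/9877 = 28516326645/9877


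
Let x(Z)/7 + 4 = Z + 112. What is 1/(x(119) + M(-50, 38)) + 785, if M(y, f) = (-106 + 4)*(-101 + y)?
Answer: 13337936/16991 ≈ 785.00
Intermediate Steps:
M(y, f) = 10302 - 102*y (M(y, f) = -102*(-101 + y) = 10302 - 102*y)
x(Z) = 756 + 7*Z (x(Z) = -28 + 7*(Z + 112) = -28 + 7*(112 + Z) = -28 + (784 + 7*Z) = 756 + 7*Z)
1/(x(119) + M(-50, 38)) + 785 = 1/((756 + 7*119) + (10302 - 102*(-50))) + 785 = 1/((756 + 833) + (10302 + 5100)) + 785 = 1/(1589 + 15402) + 785 = 1/16991 + 785 = 13337936/16991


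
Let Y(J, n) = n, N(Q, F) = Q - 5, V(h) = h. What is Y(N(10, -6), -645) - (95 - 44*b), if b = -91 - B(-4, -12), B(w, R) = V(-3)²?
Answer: -5140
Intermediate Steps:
N(Q, F) = -5 + Q
B(w, R) = 9 (B(w, R) = (-3)² = 9)
b = -100 (b = -91 - 1*9 = -91 - 9 = -100)
Y(N(10, -6), -645) - (95 - 44*b) = -645 - (95 - 44*(-100)) = -645 - (95 + 4400) = -645 - 1*4495 = -645 - 4495 = -5140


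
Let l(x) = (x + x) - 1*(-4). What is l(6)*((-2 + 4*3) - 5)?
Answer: 80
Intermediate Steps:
l(x) = 4 + 2*x (l(x) = 2*x + 4 = 4 + 2*x)
l(6)*((-2 + 4*3) - 5) = (4 + 2*6)*((-2 + 4*3) - 5) = (4 + 12)*((-2 + 12) - 5) = 16*(10 - 5) = 16*5 = 80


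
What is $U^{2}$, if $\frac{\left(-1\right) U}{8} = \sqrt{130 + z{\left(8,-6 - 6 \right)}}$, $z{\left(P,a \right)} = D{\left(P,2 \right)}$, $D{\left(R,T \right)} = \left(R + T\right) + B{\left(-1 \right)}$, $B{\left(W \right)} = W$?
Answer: $8896$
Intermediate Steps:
$D{\left(R,T \right)} = -1 + R + T$ ($D{\left(R,T \right)} = \left(R + T\right) - 1 = -1 + R + T$)
$z{\left(P,a \right)} = 1 + P$ ($z{\left(P,a \right)} = -1 + P + 2 = 1 + P$)
$U = - 8 \sqrt{139}$ ($U = - 8 \sqrt{130 + \left(1 + 8\right)} = - 8 \sqrt{130 + 9} = - 8 \sqrt{139} \approx -94.319$)
$U^{2} = \left(- 8 \sqrt{139}\right)^{2} = 8896$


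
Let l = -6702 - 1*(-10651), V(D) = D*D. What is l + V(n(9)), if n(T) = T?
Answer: 4030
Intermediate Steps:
V(D) = D²
l = 3949 (l = -6702 + 10651 = 3949)
l + V(n(9)) = 3949 + 9² = 3949 + 81 = 4030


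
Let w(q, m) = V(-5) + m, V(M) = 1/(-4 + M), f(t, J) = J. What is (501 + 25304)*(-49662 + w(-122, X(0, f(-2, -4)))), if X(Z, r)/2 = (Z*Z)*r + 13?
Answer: -11527738625/9 ≈ -1.2809e+9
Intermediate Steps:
X(Z, r) = 26 + 2*r*Z**2 (X(Z, r) = 2*((Z*Z)*r + 13) = 2*(Z**2*r + 13) = 2*(r*Z**2 + 13) = 2*(13 + r*Z**2) = 26 + 2*r*Z**2)
w(q, m) = -1/9 + m (w(q, m) = 1/(-4 - 5) + m = 1/(-9) + m = -1/9 + m)
(501 + 25304)*(-49662 + w(-122, X(0, f(-2, -4)))) = (501 + 25304)*(-49662 + (-1/9 + (26 + 2*(-4)*0**2))) = 25805*(-49662 + (-1/9 + (26 + 2*(-4)*0))) = 25805*(-49662 + (-1/9 + (26 + 0))) = 25805*(-49662 + (-1/9 + 26)) = 25805*(-49662 + 233/9) = 25805*(-446725/9) = -11527738625/9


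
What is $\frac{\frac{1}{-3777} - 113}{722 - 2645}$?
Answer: $\frac{426802}{7263171} \approx 0.058762$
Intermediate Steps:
$\frac{\frac{1}{-3777} - 113}{722 - 2645} = \frac{- \frac{1}{3777} - 113}{-1923} = \left(- \frac{426802}{3777}\right) \left(- \frac{1}{1923}\right) = \frac{426802}{7263171}$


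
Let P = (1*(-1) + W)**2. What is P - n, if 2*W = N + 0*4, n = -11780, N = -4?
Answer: 11789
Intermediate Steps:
W = -2 (W = (-4 + 0*4)/2 = (-4 + 0)/2 = (1/2)*(-4) = -2)
P = 9 (P = (1*(-1) - 2)**2 = (-1 - 2)**2 = (-3)**2 = 9)
P - n = 9 - 1*(-11780) = 9 + 11780 = 11789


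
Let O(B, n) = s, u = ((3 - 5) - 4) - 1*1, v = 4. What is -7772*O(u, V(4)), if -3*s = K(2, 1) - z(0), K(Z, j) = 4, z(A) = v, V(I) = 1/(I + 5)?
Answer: 0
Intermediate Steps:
V(I) = 1/(5 + I)
z(A) = 4
u = -7 (u = (-2 - 4) - 1 = -6 - 1 = -7)
s = 0 (s = -(4 - 1*4)/3 = -(4 - 4)/3 = -⅓*0 = 0)
O(B, n) = 0
-7772*O(u, V(4)) = -7772*0 = 0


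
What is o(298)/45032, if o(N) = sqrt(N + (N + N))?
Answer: sqrt(894)/45032 ≈ 0.00066397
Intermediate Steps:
o(N) = sqrt(3)*sqrt(N) (o(N) = sqrt(N + 2*N) = sqrt(3*N) = sqrt(3)*sqrt(N))
o(298)/45032 = (sqrt(3)*sqrt(298))/45032 = sqrt(894)*(1/45032) = sqrt(894)/45032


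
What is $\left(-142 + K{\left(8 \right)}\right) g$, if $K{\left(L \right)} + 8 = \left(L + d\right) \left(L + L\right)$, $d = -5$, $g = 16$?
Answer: $-1632$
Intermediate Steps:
$K{\left(L \right)} = -8 + 2 L \left(-5 + L\right)$ ($K{\left(L \right)} = -8 + \left(L - 5\right) \left(L + L\right) = -8 + \left(-5 + L\right) 2 L = -8 + 2 L \left(-5 + L\right)$)
$\left(-142 + K{\left(8 \right)}\right) g = \left(-142 - \left(88 - 128\right)\right) 16 = \left(-142 - -40\right) 16 = \left(-142 + 40\right) 16 = \left(-102\right) 16 = -1632$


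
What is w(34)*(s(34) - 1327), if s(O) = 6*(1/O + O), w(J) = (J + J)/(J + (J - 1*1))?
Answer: -76352/67 ≈ -1139.6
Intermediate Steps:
w(J) = 2*J/(-1 + 2*J) (w(J) = (2*J)/(J + (J - 1)) = (2*J)/(J + (-1 + J)) = (2*J)/(-1 + 2*J) = 2*J/(-1 + 2*J))
s(O) = 6*O + 6/O (s(O) = 6*(O + 1/O) = 6*O + 6/O)
w(34)*(s(34) - 1327) = (2*34/(-1 + 2*34))*((6*34 + 6/34) - 1327) = (2*34/(-1 + 68))*((204 + 6*(1/34)) - 1327) = (2*34/67)*((204 + 3/17) - 1327) = (2*34*(1/67))*(3471/17 - 1327) = (68/67)*(-19088/17) = -76352/67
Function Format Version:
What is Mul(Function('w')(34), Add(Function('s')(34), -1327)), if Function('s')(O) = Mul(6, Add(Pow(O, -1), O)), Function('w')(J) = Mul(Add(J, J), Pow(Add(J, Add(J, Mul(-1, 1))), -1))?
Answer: Rational(-76352, 67) ≈ -1139.6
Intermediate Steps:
Function('w')(J) = Mul(2, J, Pow(Add(-1, Mul(2, J)), -1)) (Function('w')(J) = Mul(Mul(2, J), Pow(Add(J, Add(J, -1)), -1)) = Mul(Mul(2, J), Pow(Add(J, Add(-1, J)), -1)) = Mul(Mul(2, J), Pow(Add(-1, Mul(2, J)), -1)) = Mul(2, J, Pow(Add(-1, Mul(2, J)), -1)))
Function('s')(O) = Add(Mul(6, O), Mul(6, Pow(O, -1))) (Function('s')(O) = Mul(6, Add(O, Pow(O, -1))) = Add(Mul(6, O), Mul(6, Pow(O, -1))))
Mul(Function('w')(34), Add(Function('s')(34), -1327)) = Mul(Mul(2, 34, Pow(Add(-1, Mul(2, 34)), -1)), Add(Add(Mul(6, 34), Mul(6, Pow(34, -1))), -1327)) = Mul(Mul(2, 34, Pow(Add(-1, 68), -1)), Add(Add(204, Mul(6, Rational(1, 34))), -1327)) = Mul(Mul(2, 34, Pow(67, -1)), Add(Add(204, Rational(3, 17)), -1327)) = Mul(Mul(2, 34, Rational(1, 67)), Add(Rational(3471, 17), -1327)) = Mul(Rational(68, 67), Rational(-19088, 17)) = Rational(-76352, 67)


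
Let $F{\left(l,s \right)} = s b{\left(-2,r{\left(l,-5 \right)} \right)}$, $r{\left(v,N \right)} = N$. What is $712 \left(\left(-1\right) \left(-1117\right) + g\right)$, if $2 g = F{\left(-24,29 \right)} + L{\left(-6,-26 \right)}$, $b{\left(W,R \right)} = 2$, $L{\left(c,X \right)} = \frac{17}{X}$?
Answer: $\frac{10604350}{13} \approx 8.1572 \cdot 10^{5}$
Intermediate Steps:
$F{\left(l,s \right)} = 2 s$ ($F{\left(l,s \right)} = s 2 = 2 s$)
$g = \frac{1491}{52}$ ($g = \frac{2 \cdot 29 + \frac{17}{-26}}{2} = \frac{58 + 17 \left(- \frac{1}{26}\right)}{2} = \frac{58 - \frac{17}{26}}{2} = \frac{1}{2} \cdot \frac{1491}{26} = \frac{1491}{52} \approx 28.673$)
$712 \left(\left(-1\right) \left(-1117\right) + g\right) = 712 \left(\left(-1\right) \left(-1117\right) + \frac{1491}{52}\right) = 712 \left(1117 + \frac{1491}{52}\right) = 712 \cdot \frac{59575}{52} = \frac{10604350}{13}$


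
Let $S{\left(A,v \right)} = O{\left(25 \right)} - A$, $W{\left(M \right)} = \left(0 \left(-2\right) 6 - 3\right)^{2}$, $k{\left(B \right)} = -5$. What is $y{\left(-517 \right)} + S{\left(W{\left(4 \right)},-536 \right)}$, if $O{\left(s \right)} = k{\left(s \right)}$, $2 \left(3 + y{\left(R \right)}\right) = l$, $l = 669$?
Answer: $\frac{635}{2} \approx 317.5$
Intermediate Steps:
$y{\left(R \right)} = \frac{663}{2}$ ($y{\left(R \right)} = -3 + \frac{1}{2} \cdot 669 = -3 + \frac{669}{2} = \frac{663}{2}$)
$W{\left(M \right)} = 9$ ($W{\left(M \right)} = \left(0 \cdot 6 - 3\right)^{2} = \left(0 - 3\right)^{2} = \left(-3\right)^{2} = 9$)
$O{\left(s \right)} = -5$
$S{\left(A,v \right)} = -5 - A$
$y{\left(-517 \right)} + S{\left(W{\left(4 \right)},-536 \right)} = \frac{663}{2} - 14 = \frac{635}{2}$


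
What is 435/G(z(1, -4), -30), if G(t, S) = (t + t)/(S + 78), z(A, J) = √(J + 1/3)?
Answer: -10440*I*√33/11 ≈ -5452.1*I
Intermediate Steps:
z(A, J) = √(⅓ + J) (z(A, J) = √(J + ⅓) = √(⅓ + J))
G(t, S) = 2*t/(78 + S) (G(t, S) = (2*t)/(78 + S) = 2*t/(78 + S))
435/G(z(1, -4), -30) = 435/((2*(√(3 + 9*(-4))/3)/(78 - 30))) = 435/((2*(√(3 - 36)/3)/48)) = 435/((2*(√(-33)/3)*(1/48))) = 435/((2*((I*√33)/3)*(1/48))) = 435/((2*(I*√33/3)*(1/48))) = 435/((I*√33/72)) = 435*(-24*I*√33/11) = -10440*I*√33/11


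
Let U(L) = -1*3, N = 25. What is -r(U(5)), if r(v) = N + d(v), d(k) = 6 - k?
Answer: -34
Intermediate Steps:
U(L) = -3
r(v) = 31 - v (r(v) = 25 + (6 - v) = 31 - v)
-r(U(5)) = -(31 - 1*(-3)) = -(31 + 3) = -1*34 = -34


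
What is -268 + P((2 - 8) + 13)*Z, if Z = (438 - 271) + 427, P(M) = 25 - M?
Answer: 10424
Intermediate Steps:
Z = 594 (Z = 167 + 427 = 594)
-268 + P((2 - 8) + 13)*Z = -268 + (25 - ((2 - 8) + 13))*594 = -268 + (25 - (-6 + 13))*594 = -268 + (25 - 1*7)*594 = -268 + (25 - 7)*594 = -268 + 18*594 = -268 + 10692 = 10424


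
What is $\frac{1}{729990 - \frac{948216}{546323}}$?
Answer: $\frac{546323}{398809378554} \approx 1.3699 \cdot 10^{-6}$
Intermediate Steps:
$\frac{1}{729990 - \frac{948216}{546323}} = \frac{1}{\frac{398809378554}{546323}} = \frac{546323}{398809378554}$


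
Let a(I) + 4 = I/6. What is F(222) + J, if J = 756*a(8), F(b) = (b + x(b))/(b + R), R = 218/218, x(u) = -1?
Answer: -449347/223 ≈ -2015.0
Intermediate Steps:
R = 1 (R = 218*(1/218) = 1)
a(I) = -4 + I/6
F(b) = (-1 + b)/(1 + b) (F(b) = (b - 1)/(b + 1) = (-1 + b)/(1 + b))
J = -2016 (J = 756*(-4 + (⅙)*8) = 756*(-4 + 4/3) = 756*(-8/3) = -2016)
F(222) + J = (-1 + 222)/(1 + 222) - 2016 = 221/223 - 2016 = -449347/223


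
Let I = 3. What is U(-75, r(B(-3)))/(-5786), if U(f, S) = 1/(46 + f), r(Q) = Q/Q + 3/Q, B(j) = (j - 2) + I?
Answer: 1/167794 ≈ 5.9597e-6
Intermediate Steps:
B(j) = 1 + j (B(j) = (j - 2) + 3 = (-2 + j) + 3 = 1 + j)
r(Q) = 1 + 3/Q
U(-75, r(B(-3)))/(-5786) = 1/((46 - 75)*(-5786)) = -1/5786/(-29) = -1/29*(-1/5786) = 1/167794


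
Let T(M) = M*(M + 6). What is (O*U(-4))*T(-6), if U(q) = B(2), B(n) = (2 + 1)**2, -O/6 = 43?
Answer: 0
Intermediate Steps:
O = -258 (O = -6*43 = -258)
B(n) = 9 (B(n) = 3**2 = 9)
U(q) = 9
T(M) = M*(6 + M)
(O*U(-4))*T(-6) = (-258*9)*(-6*(6 - 6)) = -(-13932)*0 = -2322*0 = 0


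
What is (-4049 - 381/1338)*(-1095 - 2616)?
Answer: 6701995491/446 ≈ 1.5027e+7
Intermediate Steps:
(-4049 - 381/1338)*(-1095 - 2616) = (-4049 - 381*1/1338)*(-3711) = (-4049 - 127/446)*(-3711) = -1805981/446*(-3711) = 6701995491/446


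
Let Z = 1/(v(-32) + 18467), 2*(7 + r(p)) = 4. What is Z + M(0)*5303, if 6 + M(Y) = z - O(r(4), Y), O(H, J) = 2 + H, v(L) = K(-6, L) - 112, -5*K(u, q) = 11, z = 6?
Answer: 1459873481/91764 ≈ 15909.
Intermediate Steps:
K(u, q) = -11/5 (K(u, q) = -⅕*11 = -11/5)
v(L) = -571/5 (v(L) = -11/5 - 112 = -571/5)
r(p) = -5 (r(p) = -7 + (½)*4 = -7 + 2 = -5)
Z = 5/91764 (Z = 1/(-571/5 + 18467) = 1/(91764/5) = 5/91764 ≈ 5.4488e-5)
M(Y) = 3 (M(Y) = -6 + (6 - (2 - 5)) = -6 + (6 - 1*(-3)) = -6 + (6 + 3) = -6 + 9 = 3)
Z + M(0)*5303 = 5/91764 + 3*5303 = 5/91764 + 15909 = 1459873481/91764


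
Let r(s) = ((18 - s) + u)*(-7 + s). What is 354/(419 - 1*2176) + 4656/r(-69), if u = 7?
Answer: -1338696/1569001 ≈ -0.85322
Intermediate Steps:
r(s) = (-7 + s)*(25 - s) (r(s) = ((18 - s) + 7)*(-7 + s) = (25 - s)*(-7 + s) = (-7 + s)*(25 - s))
354/(419 - 1*2176) + 4656/r(-69) = 354/(419 - 1*2176) + 4656/(-175 - 1*(-69)**2 + 32*(-69)) = 354/(419 - 2176) + 4656/(-175 - 1*4761 - 2208) = 354/(-1757) + 4656/(-175 - 4761 - 2208) = 354*(-1/1757) + 4656/(-7144) = -354/1757 + 4656*(-1/7144) = -354/1757 - 582/893 = -1338696/1569001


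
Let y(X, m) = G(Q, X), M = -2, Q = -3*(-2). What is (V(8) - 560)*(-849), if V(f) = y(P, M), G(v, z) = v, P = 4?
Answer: 470346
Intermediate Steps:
Q = 6
y(X, m) = 6
V(f) = 6
(V(8) - 560)*(-849) = (6 - 560)*(-849) = -554*(-849) = 470346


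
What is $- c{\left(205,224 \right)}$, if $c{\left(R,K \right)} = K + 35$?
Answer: $-259$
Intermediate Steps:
$c{\left(R,K \right)} = 35 + K$
$- c{\left(205,224 \right)} = - (35 + 224) = \left(-1\right) 259 = -259$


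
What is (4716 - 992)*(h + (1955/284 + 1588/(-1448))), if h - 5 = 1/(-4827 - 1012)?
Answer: 3014280019485/75036989 ≈ 40171.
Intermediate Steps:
h = 29194/5839 (h = 5 + 1/(-4827 - 1012) = 5 + 1/(-5839) = 5 - 1/5839 = 29194/5839 ≈ 4.9998)
(4716 - 992)*(h + (1955/284 + 1588/(-1448))) = (4716 - 992)*(29194/5839 + (1955/284 + 1588/(-1448))) = 3724*(29194/5839 + (1955*(1/284) + 1588*(-1/1448))) = 3724*(29194/5839 + (1955/284 - 397/362)) = 3724*(29194/5839 + 297481/51404) = 3724*(3237679935/300147956) = 3014280019485/75036989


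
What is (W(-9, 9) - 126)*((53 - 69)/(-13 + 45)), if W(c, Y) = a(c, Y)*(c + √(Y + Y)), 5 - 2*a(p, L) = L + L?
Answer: 135/4 + 39*√2/4 ≈ 47.539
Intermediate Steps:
a(p, L) = 5/2 - L (a(p, L) = 5/2 - (L + L)/2 = 5/2 - L)
W(c, Y) = (5/2 - Y)*(c + √2*√Y) (W(c, Y) = (5/2 - Y)*(c + √(Y + Y)) = (5/2 - Y)*(c + √(2*Y)) = (5/2 - Y)*(c + √2*√Y))
(W(-9, 9) - 126)*((53 - 69)/(-13 + 45)) = (-(-5 + 2*9)*(-9 + √2*√9)/2 - 126)*((53 - 69)/(-13 + 45)) = (-(-5 + 18)*(-9 + √2*3)/2 - 126)*(-16/32) = (-½*13*(-9 + 3*√2) - 126)*(-16*1/32) = ((117/2 - 39*√2/2) - 126)*(-½) = (-135/2 - 39*√2/2)*(-½) = 135/4 + 39*√2/4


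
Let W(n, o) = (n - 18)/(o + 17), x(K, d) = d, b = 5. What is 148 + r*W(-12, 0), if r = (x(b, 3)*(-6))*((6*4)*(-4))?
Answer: -49324/17 ≈ -2901.4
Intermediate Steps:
W(n, o) = (-18 + n)/(17 + o)
r = 1728 (r = (3*(-6))*((6*4)*(-4)) = -432*(-4) = -18*(-96) = 1728)
148 + r*W(-12, 0) = 148 + 1728*((-18 - 12)/(17 + 0)) = 148 + 1728*(-30/17) = 148 - 51840/17 = -49324/17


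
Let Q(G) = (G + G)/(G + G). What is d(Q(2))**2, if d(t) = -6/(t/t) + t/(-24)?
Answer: 21025/576 ≈ 36.502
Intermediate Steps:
Q(G) = 1 (Q(G) = (2*G)/((2*G)) = (2*G)*(1/(2*G)) = 1)
d(t) = -6 - t/24 (d(t) = -6/1 + t*(-1/24) = -6*1 - t/24 = -6 - t/24)
d(Q(2))**2 = (-6 - 1/24*1)**2 = (-6 - 1/24)**2 = (-145/24)**2 = 21025/576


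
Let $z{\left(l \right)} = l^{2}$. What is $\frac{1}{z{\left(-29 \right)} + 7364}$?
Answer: $\frac{1}{8205} \approx 0.00012188$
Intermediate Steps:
$\frac{1}{z{\left(-29 \right)} + 7364} = \frac{1}{\left(-29\right)^{2} + 7364} = \frac{1}{841 + 7364} = \frac{1}{8205}$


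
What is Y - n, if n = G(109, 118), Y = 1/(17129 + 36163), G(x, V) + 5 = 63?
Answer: -3090935/53292 ≈ -58.000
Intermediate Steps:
G(x, V) = 58 (G(x, V) = -5 + 63 = 58)
Y = 1/53292 ≈ 1.8765e-5
n = 58
Y - n = 1/53292 - 1*58 = 1/53292 - 58 = -3090935/53292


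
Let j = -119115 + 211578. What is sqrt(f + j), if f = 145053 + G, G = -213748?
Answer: 2*sqrt(5942) ≈ 154.17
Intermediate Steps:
j = 92463
f = -68695 (f = 145053 - 213748 = -68695)
sqrt(f + j) = sqrt(-68695 + 92463) = sqrt(23768) = 2*sqrt(5942)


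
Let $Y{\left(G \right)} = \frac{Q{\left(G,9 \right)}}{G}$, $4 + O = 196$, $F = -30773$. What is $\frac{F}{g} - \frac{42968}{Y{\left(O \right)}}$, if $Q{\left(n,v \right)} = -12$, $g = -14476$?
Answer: $\frac{9952107061}{14476} \approx 6.8749 \cdot 10^{5}$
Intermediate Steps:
$O = 192$ ($O = -4 + 196 = 192$)
$Y{\left(G \right)} = - \frac{12}{G}$
$\frac{F}{g} - \frac{42968}{Y{\left(O \right)}} = - \frac{30773}{-14476} - \frac{42968}{\left(-12\right) \frac{1}{192}} = \left(-30773\right) \left(- \frac{1}{14476}\right) - \frac{42968}{\left(-12\right) \frac{1}{192}} = \frac{30773}{14476} - \frac{42968}{- \frac{1}{16}} = \frac{30773}{14476} - -687488 = \frac{30773}{14476} + 687488 = \frac{9952107061}{14476}$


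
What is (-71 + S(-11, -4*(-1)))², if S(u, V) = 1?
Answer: 4900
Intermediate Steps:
(-71 + S(-11, -4*(-1)))² = (-71 + 1)² = (-70)² = 4900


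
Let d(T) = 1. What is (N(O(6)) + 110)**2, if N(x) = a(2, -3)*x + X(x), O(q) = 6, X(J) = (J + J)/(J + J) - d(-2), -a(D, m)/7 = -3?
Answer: 55696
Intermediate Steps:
a(D, m) = 21 (a(D, m) = -7*(-3) = 21)
X(J) = 0 (X(J) = (J + J)/(J + J) - 1*1 = (2*J)/((2*J)) - 1 = (2*J)*(1/(2*J)) - 1 = 1 - 1 = 0)
N(x) = 21*x (N(x) = 21*x + 0 = 21*x)
(N(O(6)) + 110)**2 = (21*6 + 110)**2 = (126 + 110)**2 = 236**2 = 55696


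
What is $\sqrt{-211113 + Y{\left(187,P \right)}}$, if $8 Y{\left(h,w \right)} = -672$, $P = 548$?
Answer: $i \sqrt{211197} \approx 459.56 i$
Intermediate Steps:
$Y{\left(h,w \right)} = -84$ ($Y{\left(h,w \right)} = \frac{1}{8} \left(-672\right) = -84$)
$\sqrt{-211113 + Y{\left(187,P \right)}} = \sqrt{-211113 - 84} = \sqrt{-211197} = i \sqrt{211197}$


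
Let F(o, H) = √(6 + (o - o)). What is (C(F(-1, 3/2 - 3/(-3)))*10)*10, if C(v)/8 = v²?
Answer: 4800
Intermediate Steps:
F(o, H) = √6 (F(o, H) = √(6 + 0) = √6)
C(v) = 8*v²
(C(F(-1, 3/2 - 3/(-3)))*10)*10 = ((8*(√6)²)*10)*10 = ((8*6)*10)*10 = (48*10)*10 = 480*10 = 4800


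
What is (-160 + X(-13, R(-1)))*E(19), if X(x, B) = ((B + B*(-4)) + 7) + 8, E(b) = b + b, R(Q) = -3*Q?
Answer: -5852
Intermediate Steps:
E(b) = 2*b
X(x, B) = 15 - 3*B (X(x, B) = ((B - 4*B) + 7) + 8 = (-3*B + 7) + 8 = (7 - 3*B) + 8 = 15 - 3*B)
(-160 + X(-13, R(-1)))*E(19) = (-160 + (15 - (-9)*(-1)))*(2*19) = (-160 + (15 - 3*3))*38 = (-160 + (15 - 9))*38 = (-160 + 6)*38 = -154*38 = -5852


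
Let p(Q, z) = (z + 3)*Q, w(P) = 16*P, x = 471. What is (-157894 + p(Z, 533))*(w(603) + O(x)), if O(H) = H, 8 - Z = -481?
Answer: 1054500990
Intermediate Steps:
Z = 489 (Z = 8 - 1*(-481) = 8 + 481 = 489)
p(Q, z) = Q*(3 + z) (p(Q, z) = (3 + z)*Q = Q*(3 + z))
(-157894 + p(Z, 533))*(w(603) + O(x)) = (-157894 + 489*(3 + 533))*(16*603 + 471) = (-157894 + 489*536)*(9648 + 471) = (-157894 + 262104)*10119 = 104210*10119 = 1054500990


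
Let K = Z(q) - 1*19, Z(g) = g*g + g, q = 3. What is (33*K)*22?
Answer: -5082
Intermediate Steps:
Z(g) = g + g**2 (Z(g) = g**2 + g = g + g**2)
K = -7 (K = 3*(1 + 3) - 1*19 = 3*4 - 19 = 12 - 19 = -7)
(33*K)*22 = (33*(-7))*22 = -231*22 = -5082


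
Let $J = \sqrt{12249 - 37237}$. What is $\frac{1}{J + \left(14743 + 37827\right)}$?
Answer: $\frac{26285}{1381814944} - \frac{i \sqrt{6247}}{1381814944} \approx 1.9022 \cdot 10^{-5} - 5.7199 \cdot 10^{-8} i$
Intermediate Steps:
$J = 2 i \sqrt{6247}$ ($J = \sqrt{-24988} = 2 i \sqrt{6247} \approx 158.08 i$)
$\frac{1}{J + \left(14743 + 37827\right)} = \frac{1}{2 i \sqrt{6247} + \left(14743 + 37827\right)} = \frac{1}{2 i \sqrt{6247} + 52570} = \frac{1}{52570 + 2 i \sqrt{6247}}$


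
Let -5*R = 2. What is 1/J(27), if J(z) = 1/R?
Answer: -⅖ ≈ -0.40000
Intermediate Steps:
R = -⅖ (R = -⅕*2 = -⅖ ≈ -0.40000)
J(z) = -5/2 (J(z) = 1/(-⅖) = -5/2)
1/J(27) = 1/(-5/2) = -⅖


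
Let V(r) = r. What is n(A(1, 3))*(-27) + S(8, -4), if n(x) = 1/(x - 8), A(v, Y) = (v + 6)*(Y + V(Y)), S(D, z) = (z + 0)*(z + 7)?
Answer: -435/34 ≈ -12.794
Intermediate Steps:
S(D, z) = z*(7 + z)
A(v, Y) = 2*Y*(6 + v) (A(v, Y) = (v + 6)*(Y + Y) = (6 + v)*(2*Y) = 2*Y*(6 + v))
n(x) = 1/(-8 + x)
n(A(1, 3))*(-27) + S(8, -4) = -27/(-8 + 2*3*(6 + 1)) - 4*(7 - 4) = -27/(-8 + 2*3*7) - 4*3 = -27/(-8 + 42) - 12 = -27/34 - 12 = -435/34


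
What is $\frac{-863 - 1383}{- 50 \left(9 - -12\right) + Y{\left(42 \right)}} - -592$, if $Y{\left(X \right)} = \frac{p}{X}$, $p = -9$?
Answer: $\frac{8735620}{14703} \approx 594.14$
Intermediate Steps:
$Y{\left(X \right)} = - \frac{9}{X}$
$\frac{-863 - 1383}{- 50 \left(9 - -12\right) + Y{\left(42 \right)}} - -592 = \frac{-863 - 1383}{- 50 \left(9 - -12\right) - \frac{9}{42}} - -592 = - \frac{2246}{- 50 \left(9 + 12\right) - \frac{3}{14}} + \left(608 - 16\right) = - \frac{2246}{\left(-50\right) 21 - \frac{3}{14}} + 592 = - \frac{2246}{-1050 - \frac{3}{14}} + 592 = - \frac{2246}{- \frac{14703}{14}} + 592 = \left(-2246\right) \left(- \frac{14}{14703}\right) + 592 = \frac{31444}{14703} + 592 = \frac{8735620}{14703}$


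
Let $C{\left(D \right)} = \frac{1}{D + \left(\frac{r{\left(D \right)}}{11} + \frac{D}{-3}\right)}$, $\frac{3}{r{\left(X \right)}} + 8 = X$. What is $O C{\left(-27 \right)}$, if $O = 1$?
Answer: $- \frac{385}{6933} \approx -0.055532$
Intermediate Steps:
$r{\left(X \right)} = \frac{3}{-8 + X}$
$C{\left(D \right)} = \frac{1}{\frac{2 D}{3} + \frac{3}{11 \left(-8 + D\right)}}$ ($C{\left(D \right)} = \frac{1}{D + \left(\frac{3 \frac{1}{-8 + D}}{11} + \frac{D}{-3}\right)} = \frac{1}{D + \left(\frac{3}{-8 + D} \frac{1}{11} + D \left(- \frac{1}{3}\right)\right)} = \frac{1}{D - \left(- \frac{3}{11 \left(-8 + D\right)} + \frac{D}{3}\right)} = \frac{1}{\frac{2 D}{3} + \frac{3}{11 \left(-8 + D\right)}}$)
$O C{\left(-27 \right)} = 1 \frac{33 \left(-8 - 27\right)}{9 + 22 \left(-27\right) \left(-8 - 27\right)} = 1 \cdot 33 \frac{1}{9 + 22 \left(-27\right) \left(-35\right)} \left(-35\right) = 1 \cdot 33 \frac{1}{9 + 20790} \left(-35\right) = 1 \cdot 33 \cdot \frac{1}{20799} \left(-35\right) = 1 \left(- \frac{385}{6933}\right) = - \frac{385}{6933}$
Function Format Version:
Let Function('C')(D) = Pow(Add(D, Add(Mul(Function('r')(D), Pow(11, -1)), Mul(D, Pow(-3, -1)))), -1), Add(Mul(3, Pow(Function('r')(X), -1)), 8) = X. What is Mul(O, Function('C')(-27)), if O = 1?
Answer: Rational(-385, 6933) ≈ -0.055532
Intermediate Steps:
Function('r')(X) = Mul(3, Pow(Add(-8, X), -1))
Function('C')(D) = Pow(Add(Mul(Rational(2, 3), D), Mul(Rational(3, 11), Pow(Add(-8, D), -1))), -1) (Function('C')(D) = Pow(Add(D, Add(Mul(Mul(3, Pow(Add(-8, D), -1)), Pow(11, -1)), Mul(D, Pow(-3, -1)))), -1) = Pow(Add(D, Add(Mul(Mul(3, Pow(Add(-8, D), -1)), Rational(1, 11)), Mul(D, Rational(-1, 3)))), -1) = Pow(Add(D, Add(Mul(Rational(3, 11), Pow(Add(-8, D), -1)), Mul(Rational(-1, 3), D))), -1) = Pow(Add(D, Add(Mul(Rational(-1, 3), D), Mul(Rational(3, 11), Pow(Add(-8, D), -1)))), -1) = Pow(Add(Mul(Rational(2, 3), D), Mul(Rational(3, 11), Pow(Add(-8, D), -1))), -1))
Mul(O, Function('C')(-27)) = Mul(1, Mul(33, Pow(Add(9, Mul(22, -27, Add(-8, -27))), -1), Add(-8, -27))) = Mul(1, Mul(33, Pow(Add(9, Mul(22, -27, -35)), -1), -35)) = Mul(1, Mul(33, Pow(Add(9, 20790), -1), -35)) = Mul(1, Mul(33, Pow(20799, -1), -35)) = Mul(1, Mul(33, Rational(1, 20799), -35)) = Mul(1, Rational(-385, 6933)) = Rational(-385, 6933)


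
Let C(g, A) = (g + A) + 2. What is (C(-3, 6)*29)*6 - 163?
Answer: 707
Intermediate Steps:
C(g, A) = 2 + A + g (C(g, A) = (A + g) + 2 = 2 + A + g)
(C(-3, 6)*29)*6 - 163 = ((2 + 6 - 3)*29)*6 - 163 = (5*29)*6 - 163 = 145*6 - 163 = 870 - 163 = 707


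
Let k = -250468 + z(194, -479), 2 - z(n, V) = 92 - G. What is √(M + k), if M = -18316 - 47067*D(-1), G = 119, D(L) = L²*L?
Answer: 6*I*√6158 ≈ 470.84*I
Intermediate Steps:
D(L) = L³
z(n, V) = 29 (z(n, V) = 2 - (92 - 1*119) = 2 - (92 - 119) = 2 - 1*(-27) = 2 + 27 = 29)
k = -250439 (k = -250468 + 29 = -250439)
M = 28751 (M = -18316 - 47067*(-1)³ = -18316 - 47067*(-1) = -18316 + 47067 = 28751)
√(M + k) = √(28751 - 250439) = √(-221688) = 6*I*√6158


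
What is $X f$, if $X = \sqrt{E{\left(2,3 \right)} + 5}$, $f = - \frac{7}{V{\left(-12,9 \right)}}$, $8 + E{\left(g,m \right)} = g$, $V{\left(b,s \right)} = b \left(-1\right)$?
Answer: $- \frac{7 i}{12} \approx - 0.58333 i$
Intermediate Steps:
$V{\left(b,s \right)} = - b$
$E{\left(g,m \right)} = -8 + g$
$f = - \frac{7}{12}$ ($f = - \frac{7}{\left(-1\right) \left(-12\right)} = - \frac{7}{12} \approx -0.58333$)
$X = i$ ($X = \sqrt{\left(-8 + 2\right) + 5} = \sqrt{-6 + 5} = \sqrt{-1} = i \approx 1.0 i$)
$X f = i \left(- \frac{7}{12}\right) = - \frac{7 i}{12}$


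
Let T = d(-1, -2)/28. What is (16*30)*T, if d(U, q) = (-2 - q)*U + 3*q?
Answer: -720/7 ≈ -102.86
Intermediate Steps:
d(U, q) = 3*q + U*(-2 - q) (d(U, q) = U*(-2 - q) + 3*q = 3*q + U*(-2 - q))
T = -3/14 (T = (-2*(-1) + 3*(-2) - 1*(-1)*(-2))/28 = (2 - 6 - 2)*(1/28) = -6*1/28 = -3/14 ≈ -0.21429)
(16*30)*T = (16*30)*(-3/14) = 480*(-3/14) = -720/7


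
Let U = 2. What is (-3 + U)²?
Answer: 1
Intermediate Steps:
(-3 + U)² = (-3 + 2)² = (-1)² = 1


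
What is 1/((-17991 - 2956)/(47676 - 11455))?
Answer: -36221/20947 ≈ -1.7292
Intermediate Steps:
1/((-17991 - 2956)/(47676 - 11455)) = 1/(-20947/36221) = -36221/20947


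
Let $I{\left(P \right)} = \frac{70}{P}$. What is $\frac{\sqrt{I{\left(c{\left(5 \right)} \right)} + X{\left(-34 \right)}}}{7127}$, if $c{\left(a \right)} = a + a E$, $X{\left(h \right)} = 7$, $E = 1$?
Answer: $\frac{\sqrt{14}}{7127} \approx 0.000525$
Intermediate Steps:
$c{\left(a \right)} = 2 a$ ($c{\left(a \right)} = a + a 1 = a + a = 2 a$)
$\frac{\sqrt{I{\left(c{\left(5 \right)} \right)} + X{\left(-34 \right)}}}{7127} = \frac{\sqrt{\frac{70}{2 \cdot 5} + 7}}{7127} = \sqrt{\frac{70}{10} + 7} \cdot \frac{1}{7127} = \sqrt{70 \cdot \frac{1}{10} + 7} \cdot \frac{1}{7127} = \sqrt{7 + 7} \cdot \frac{1}{7127} = \sqrt{14} \cdot \frac{1}{7127} = \frac{\sqrt{14}}{7127}$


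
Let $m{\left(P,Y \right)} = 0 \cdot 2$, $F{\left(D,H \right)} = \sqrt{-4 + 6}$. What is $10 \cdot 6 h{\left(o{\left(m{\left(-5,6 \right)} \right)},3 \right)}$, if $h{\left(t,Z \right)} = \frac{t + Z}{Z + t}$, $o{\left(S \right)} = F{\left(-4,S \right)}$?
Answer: $60$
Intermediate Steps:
$F{\left(D,H \right)} = \sqrt{2}$
$m{\left(P,Y \right)} = 0$
$o{\left(S \right)} = \sqrt{2}$
$h{\left(t,Z \right)} = 1$ ($h{\left(t,Z \right)} = \frac{Z + t}{Z + t} = 1$)
$10 \cdot 6 h{\left(o{\left(m{\left(-5,6 \right)} \right)},3 \right)} = 10 \cdot 6 \cdot 1 = 60 \cdot 1 = 60$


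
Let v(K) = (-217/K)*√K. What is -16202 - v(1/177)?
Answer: -16202 + 217*√177 ≈ -13315.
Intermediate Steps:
v(K) = -217/√K
-16202 - v(1/177) = -16202 - (-217)/√(1/177) = -16202 - (-217)/177^(-½) = -16202 - (-217)*√177 = -16202 + 217*√177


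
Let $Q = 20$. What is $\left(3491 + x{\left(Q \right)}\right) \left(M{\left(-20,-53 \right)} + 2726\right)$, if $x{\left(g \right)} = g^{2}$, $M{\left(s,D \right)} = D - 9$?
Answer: $10365624$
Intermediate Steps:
$M{\left(s,D \right)} = -9 + D$ ($M{\left(s,D \right)} = D - 9 = -9 + D$)
$\left(3491 + x{\left(Q \right)}\right) \left(M{\left(-20,-53 \right)} + 2726\right) = \left(3491 + 20^{2}\right) \left(\left(-9 - 53\right) + 2726\right) = \left(3491 + 400\right) \left(-62 + 2726\right) = 3891 \cdot 2664 = 10365624$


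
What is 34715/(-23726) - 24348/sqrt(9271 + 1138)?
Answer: -34715/23726 - 24348*sqrt(10409)/10409 ≈ -240.11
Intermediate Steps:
34715/(-23726) - 24348/sqrt(9271 + 1138) = 34715*(-1/23726) - 24348*sqrt(10409)/10409 = -34715/23726 - 24348*sqrt(10409)/10409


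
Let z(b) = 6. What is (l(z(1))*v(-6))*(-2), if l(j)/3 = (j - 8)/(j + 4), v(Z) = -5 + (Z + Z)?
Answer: -102/5 ≈ -20.400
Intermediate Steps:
v(Z) = -5 + 2*Z
l(j) = 3*(-8 + j)/(4 + j) (l(j) = 3*((j - 8)/(j + 4)) = 3*((-8 + j)/(4 + j)) = 3*(-8 + j)/(4 + j))
(l(z(1))*v(-6))*(-2) = ((3*(-8 + 6)/(4 + 6))*(-5 + 2*(-6)))*(-2) = ((3*(-2)/10)*(-5 - 12))*(-2) = ((3*(⅒)*(-2))*(-17))*(-2) = -⅗*(-17)*(-2) = (51/5)*(-2) = -102/5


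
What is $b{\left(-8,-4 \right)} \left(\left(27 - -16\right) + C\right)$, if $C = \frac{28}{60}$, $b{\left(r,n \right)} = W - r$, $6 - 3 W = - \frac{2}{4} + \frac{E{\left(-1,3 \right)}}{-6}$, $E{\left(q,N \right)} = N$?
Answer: $\frac{20212}{45} \approx 449.16$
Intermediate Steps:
$W = \frac{7}{3}$ ($W = 2 - \frac{- \frac{2}{4} + \frac{3}{-6}}{3} = 2 - \frac{\left(-2\right) \frac{1}{4} + 3 \left(- \frac{1}{6}\right)}{3} = 2 - \frac{- \frac{1}{2} - \frac{1}{2}}{3} = 2 - - \frac{1}{3} = 2 + \frac{1}{3} = \frac{7}{3} \approx 2.3333$)
$b{\left(r,n \right)} = \frac{7}{3} - r$
$C = \frac{7}{15}$ ($C = 28 \cdot \frac{1}{60} = \frac{7}{15} \approx 0.46667$)
$b{\left(-8,-4 \right)} \left(\left(27 - -16\right) + C\right) = \left(\frac{7}{3} - -8\right) \left(\left(27 - -16\right) + \frac{7}{15}\right) = \left(\frac{7}{3} + 8\right) \left(\left(27 + 16\right) + \frac{7}{15}\right) = \frac{31 \left(43 + \frac{7}{15}\right)}{3} = \frac{31}{3} \cdot \frac{652}{15} = \frac{20212}{45}$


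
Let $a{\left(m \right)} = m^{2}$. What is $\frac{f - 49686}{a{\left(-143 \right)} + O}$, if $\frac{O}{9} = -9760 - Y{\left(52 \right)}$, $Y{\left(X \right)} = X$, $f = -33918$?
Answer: $\frac{83604}{67859} \approx 1.232$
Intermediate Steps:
$O = -88308$ ($O = 9 \left(-9760 - 52\right) = 9 \left(-9812\right) = -88308$)
$\frac{f - 49686}{a{\left(-143 \right)} + O} = \frac{-33918 - 49686}{\left(-143\right)^{2} - 88308} = - \frac{83604}{20449 - 88308} = - \frac{83604}{-67859} = \left(-83604\right) \left(- \frac{1}{67859}\right) = \frac{83604}{67859}$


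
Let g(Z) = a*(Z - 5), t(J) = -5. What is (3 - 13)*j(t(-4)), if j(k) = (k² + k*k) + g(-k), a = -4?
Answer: -500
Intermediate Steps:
g(Z) = 20 - 4*Z (g(Z) = -4*(Z - 5) = -4*(-5 + Z) = 20 - 4*Z)
j(k) = 20 + 2*k² + 4*k (j(k) = (k² + k*k) + (20 - (-4)*k) = (k² + k²) + (20 + 4*k) = 2*k² + (20 + 4*k) = 20 + 2*k² + 4*k)
(3 - 13)*j(t(-4)) = (3 - 13)*(20 + 2*(-5)² + 4*(-5)) = -10*(20 + 2*25 - 20) = -10*(20 + 50 - 20) = -10*50 = -500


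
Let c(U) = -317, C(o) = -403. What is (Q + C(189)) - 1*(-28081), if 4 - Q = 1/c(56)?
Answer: 8775195/317 ≈ 27682.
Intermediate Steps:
Q = 1269/317 (Q = 4 - 1/(-317) = 4 - 1*(-1/317) = 4 + 1/317 = 1269/317 ≈ 4.0032)
(Q + C(189)) - 1*(-28081) = (1269/317 - 403) - 1*(-28081) = -126482/317 + 28081 = 8775195/317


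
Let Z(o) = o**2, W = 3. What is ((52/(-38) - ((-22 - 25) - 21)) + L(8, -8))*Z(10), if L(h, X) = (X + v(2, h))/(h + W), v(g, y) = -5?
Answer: 1367900/209 ≈ 6545.0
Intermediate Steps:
L(h, X) = (-5 + X)/(3 + h) (L(h, X) = (X - 5)/(h + 3) = (-5 + X)/(3 + h))
((52/(-38) - ((-22 - 25) - 21)) + L(8, -8))*Z(10) = ((52/(-38) - ((-22 - 25) - 21)) + (-5 - 8)/(3 + 8))*10**2 = ((52*(-1/38) - (-47 - 21)) - 13/11)*100 = ((-26/19 - 1*(-68)) + (1/11)*(-13))*100 = ((-26/19 + 68) - 13/11)*100 = (1266/19 - 13/11)*100 = (13679/209)*100 = 1367900/209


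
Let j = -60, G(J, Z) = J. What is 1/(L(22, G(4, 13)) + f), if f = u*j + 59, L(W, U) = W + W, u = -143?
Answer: 1/8683 ≈ 0.00011517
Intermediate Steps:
L(W, U) = 2*W
f = 8639 (f = -143*(-60) + 59 = 8580 + 59 = 8639)
1/(L(22, G(4, 13)) + f) = 1/(2*22 + 8639) = 1/(44 + 8639) = 1/8683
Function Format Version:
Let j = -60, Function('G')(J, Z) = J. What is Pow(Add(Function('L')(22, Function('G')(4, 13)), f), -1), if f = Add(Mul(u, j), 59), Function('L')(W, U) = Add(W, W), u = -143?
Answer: Rational(1, 8683) ≈ 0.00011517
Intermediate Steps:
Function('L')(W, U) = Mul(2, W)
f = 8639 (f = Add(Mul(-143, -60), 59) = Add(8580, 59) = 8639)
Pow(Add(Function('L')(22, Function('G')(4, 13)), f), -1) = Pow(Add(Mul(2, 22), 8639), -1) = Pow(Add(44, 8639), -1) = Pow(8683, -1) = Rational(1, 8683)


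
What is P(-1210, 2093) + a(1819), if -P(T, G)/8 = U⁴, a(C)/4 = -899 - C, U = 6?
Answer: -21240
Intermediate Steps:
a(C) = -3596 - 4*C (a(C) = 4*(-899 - C) = -3596 - 4*C)
P(T, G) = -10368 (P(T, G) = -8*6⁴ = -8*1296 = -10368)
P(-1210, 2093) + a(1819) = -10368 + (-3596 - 4*1819) = -10368 + (-3596 - 7276) = -10368 - 10872 = -21240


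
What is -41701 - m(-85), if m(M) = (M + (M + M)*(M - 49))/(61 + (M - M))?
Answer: -2566456/61 ≈ -42073.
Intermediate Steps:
m(M) = M/61 + 2*M*(-49 + M)/61 (m(M) = (M + (2*M)*(-49 + M))/(61 + 0) = (M + 2*M*(-49 + M))/61 = (M + 2*M*(-49 + M))*(1/61) = M/61 + 2*M*(-49 + M)/61)
-41701 - m(-85) = -41701 - (-85)*(-97 + 2*(-85))/61 = -41701 - (-85)*(-97 - 170)/61 = -41701 - (-85)*(-267)/61 = -41701 - 1*22695/61 = -41701 - 22695/61 = -2566456/61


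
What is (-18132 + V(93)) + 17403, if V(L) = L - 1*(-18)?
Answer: -618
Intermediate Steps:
V(L) = 18 + L (V(L) = L + 18 = 18 + L)
(-18132 + V(93)) + 17403 = (-18132 + (18 + 93)) + 17403 = (-18132 + 111) + 17403 = -18021 + 17403 = -618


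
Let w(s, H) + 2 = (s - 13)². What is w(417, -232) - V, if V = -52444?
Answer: 215658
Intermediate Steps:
w(s, H) = -2 + (-13 + s)² (w(s, H) = -2 + (s - 13)² = -2 + (-13 + s)²)
w(417, -232) - V = (-2 + (-13 + 417)²) - 1*(-52444) = (-2 + 404²) + 52444 = (-2 + 163216) + 52444 = 163214 + 52444 = 215658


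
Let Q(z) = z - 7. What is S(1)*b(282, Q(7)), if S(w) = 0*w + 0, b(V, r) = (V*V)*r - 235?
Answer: 0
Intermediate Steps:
Q(z) = -7 + z
b(V, r) = -235 + r*V² (b(V, r) = V²*r - 235 = r*V² - 235 = -235 + r*V²)
S(w) = 0 (S(w) = 0 + 0 = 0)
S(1)*b(282, Q(7)) = 0*(-235 + (-7 + 7)*282²) = 0*(-235 + 0*79524) = 0*(-235 + 0) = 0*(-235) = 0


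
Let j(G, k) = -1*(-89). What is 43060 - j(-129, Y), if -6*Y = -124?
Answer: 42971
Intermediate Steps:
Y = 62/3 (Y = -⅙*(-124) = 62/3 ≈ 20.667)
j(G, k) = 89
43060 - j(-129, Y) = 43060 - 1*89 = 43060 - 89 = 42971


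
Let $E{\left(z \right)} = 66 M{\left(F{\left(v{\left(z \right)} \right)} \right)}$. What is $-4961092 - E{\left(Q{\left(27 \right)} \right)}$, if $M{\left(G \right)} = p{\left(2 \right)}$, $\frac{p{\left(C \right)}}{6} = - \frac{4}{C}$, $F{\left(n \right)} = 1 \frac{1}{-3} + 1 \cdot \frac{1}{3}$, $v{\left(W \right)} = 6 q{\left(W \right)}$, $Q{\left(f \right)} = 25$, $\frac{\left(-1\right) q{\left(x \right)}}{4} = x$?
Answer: $-4960300$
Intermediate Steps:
$q{\left(x \right)} = - 4 x$
$v{\left(W \right)} = - 24 W$ ($v{\left(W \right)} = 6 \left(- 4 W\right) = - 24 W$)
$F{\left(n \right)} = 0$ ($F{\left(n \right)} = 1 \left(- \frac{1}{3}\right) + 1 \cdot \frac{1}{3} = - \frac{1}{3} + \frac{1}{3} = 0$)
$p{\left(C \right)} = - \frac{24}{C}$ ($p{\left(C \right)} = 6 \left(- \frac{4}{C}\right) = - \frac{24}{C}$)
$M{\left(G \right)} = -12$ ($M{\left(G \right)} = - \frac{24}{2} = \left(-24\right) \frac{1}{2} = -12$)
$E{\left(z \right)} = -792$ ($E{\left(z \right)} = 66 \left(-12\right) = -792$)
$-4961092 - E{\left(Q{\left(27 \right)} \right)} = -4961092 - -792 = -4961092 + 792 = -4960300$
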